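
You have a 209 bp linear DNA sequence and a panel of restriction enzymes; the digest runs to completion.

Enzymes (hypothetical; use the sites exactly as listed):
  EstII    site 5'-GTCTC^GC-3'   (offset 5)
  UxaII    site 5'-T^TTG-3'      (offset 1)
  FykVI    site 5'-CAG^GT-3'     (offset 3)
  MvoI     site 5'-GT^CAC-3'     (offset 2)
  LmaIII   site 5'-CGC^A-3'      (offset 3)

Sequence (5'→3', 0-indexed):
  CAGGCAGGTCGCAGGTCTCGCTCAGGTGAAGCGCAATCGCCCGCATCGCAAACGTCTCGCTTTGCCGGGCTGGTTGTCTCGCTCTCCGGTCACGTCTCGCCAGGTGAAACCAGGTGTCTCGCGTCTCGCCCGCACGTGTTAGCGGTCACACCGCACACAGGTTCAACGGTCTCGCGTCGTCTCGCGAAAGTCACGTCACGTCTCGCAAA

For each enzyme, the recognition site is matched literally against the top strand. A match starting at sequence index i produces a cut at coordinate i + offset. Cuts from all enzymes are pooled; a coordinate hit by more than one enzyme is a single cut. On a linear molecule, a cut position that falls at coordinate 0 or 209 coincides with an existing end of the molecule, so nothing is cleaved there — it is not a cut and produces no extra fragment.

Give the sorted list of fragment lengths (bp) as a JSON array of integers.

[2,2,3,3,5,5,5,5,5,6,6,6,7,7,7,8,8,8,8,9,9,10,10,10,10,13,13,19]

Scan for sites:
  EstII GTCTCGC/5: at [14, 53, 75, 93, 115, 122, 168, 178, 199] ⇒ [19, 58, 80, 98, 120, 127, 173, 183, 204]
  UxaII TTTG/1: at [60] ⇒ [61]
  FykVI CAGGT/3: at [4, 11, 22, 100, 110, 157] ⇒ [7, 14, 25, 103, 113, 160]
  MvoI GTCAC/2: at [88, 144, 189, 194] ⇒ [90, 146, 191, 196]
  LmaIII CGCA/3: at [9, 31, 41, 46, 130, 151, 203] ⇒ [12, 34, 44, 49, 133, 154, 206]

Pooled cuts: [7, 12, 14, 19, 25, 34, 44, 49, 58, 61, 80, 90, 98, 103, 113, 120, 127, 133, 146, 154, 160, 173, 183, 191, 196, 204, 206]

Fragment lengths:
  [0,7): 7 bp
  [7,12): 5 bp
  [12,14): 2 bp
  [14,19): 5 bp
  [19,25): 6 bp
  [25,34): 9 bp
  [34,44): 10 bp
  [44,49): 5 bp
  [49,58): 9 bp
  [58,61): 3 bp
  [61,80): 19 bp
  [80,90): 10 bp
  [90,98): 8 bp
  [98,103): 5 bp
  [103,113): 10 bp
  [113,120): 7 bp
  [120,127): 7 bp
  [127,133): 6 bp
  [133,146): 13 bp
  [146,154): 8 bp
  [154,160): 6 bp
  [160,173): 13 bp
  [173,183): 10 bp
  [183,191): 8 bp
  [191,196): 5 bp
  [196,204): 8 bp
  [204,206): 2 bp
  [206,209): 3 bp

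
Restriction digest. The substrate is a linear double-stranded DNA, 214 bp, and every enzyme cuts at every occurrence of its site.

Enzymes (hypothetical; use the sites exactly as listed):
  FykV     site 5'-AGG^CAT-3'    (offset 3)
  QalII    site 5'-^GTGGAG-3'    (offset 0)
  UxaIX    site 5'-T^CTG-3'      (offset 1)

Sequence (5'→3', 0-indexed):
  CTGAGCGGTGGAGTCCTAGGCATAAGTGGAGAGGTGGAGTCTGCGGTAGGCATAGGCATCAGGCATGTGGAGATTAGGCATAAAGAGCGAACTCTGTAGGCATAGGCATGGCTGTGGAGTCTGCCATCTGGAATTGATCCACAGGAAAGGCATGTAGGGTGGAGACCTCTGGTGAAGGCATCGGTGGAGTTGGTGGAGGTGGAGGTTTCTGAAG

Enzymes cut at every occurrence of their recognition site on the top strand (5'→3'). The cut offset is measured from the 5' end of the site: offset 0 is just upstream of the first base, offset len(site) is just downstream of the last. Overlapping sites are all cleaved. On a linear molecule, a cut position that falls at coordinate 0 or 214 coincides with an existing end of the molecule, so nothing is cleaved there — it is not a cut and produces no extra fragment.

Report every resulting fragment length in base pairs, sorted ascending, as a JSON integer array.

[3,5,5,6,6,6,6,7,7,7,7,7,7,7,8,8,9,10,10,10,10,12,13,15,23]

Scan for sites:
  FykV (AGGCAT, off=3): starts [17, 47, 53, 60, 75, 97, 103, 147, 175] → cuts [20, 50, 56, 63, 78, 100, 106, 150, 178]
  QalII (GTGGAG, off=0): starts [7, 25, 33, 66, 113, 158, 183, 192, 198] → cuts [7, 25, 33, 66, 113, 158, 183, 192, 198]
  UxaIX (TCTG, off=1): starts [39, 92, 119, 126, 167, 207] → cuts [40, 93, 120, 127, 168, 208]

All cut coordinates (distinct, sorted): [7, 20, 25, 33, 40, 50, 56, 63, 66, 78, 93, 100, 106, 113, 120, 127, 150, 158, 168, 178, 183, 192, 198, 208]

Fragments:
  [0,7): 7 bp
  [7,20): 13 bp
  [20,25): 5 bp
  [25,33): 8 bp
  [33,40): 7 bp
  [40,50): 10 bp
  [50,56): 6 bp
  [56,63): 7 bp
  [63,66): 3 bp
  [66,78): 12 bp
  [78,93): 15 bp
  [93,100): 7 bp
  [100,106): 6 bp
  [106,113): 7 bp
  [113,120): 7 bp
  [120,127): 7 bp
  [127,150): 23 bp
  [150,158): 8 bp
  [158,168): 10 bp
  [168,178): 10 bp
  [178,183): 5 bp
  [183,192): 9 bp
  [192,198): 6 bp
  [198,208): 10 bp
  [208,214): 6 bp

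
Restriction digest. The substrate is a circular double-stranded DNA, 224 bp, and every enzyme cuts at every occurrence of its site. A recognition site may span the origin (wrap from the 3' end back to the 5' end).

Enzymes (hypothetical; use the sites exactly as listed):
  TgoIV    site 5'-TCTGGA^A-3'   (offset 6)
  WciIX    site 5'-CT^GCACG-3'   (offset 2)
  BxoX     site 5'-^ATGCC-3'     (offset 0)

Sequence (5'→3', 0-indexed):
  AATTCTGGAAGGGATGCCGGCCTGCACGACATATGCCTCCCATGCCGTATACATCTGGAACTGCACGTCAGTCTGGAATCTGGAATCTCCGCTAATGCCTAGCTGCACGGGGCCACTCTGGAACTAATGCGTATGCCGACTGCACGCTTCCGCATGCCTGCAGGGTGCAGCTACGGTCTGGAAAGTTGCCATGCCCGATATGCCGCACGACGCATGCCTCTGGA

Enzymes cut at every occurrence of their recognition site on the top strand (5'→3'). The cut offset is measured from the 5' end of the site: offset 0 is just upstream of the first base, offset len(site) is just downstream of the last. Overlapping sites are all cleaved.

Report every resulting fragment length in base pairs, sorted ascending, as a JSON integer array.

[3,4,7,8,9,9,9,9,9,10,10,10,10,11,12,14,15,18,18,29]

Per-enzyme occurrences:
  TgoIV TCTGGAA/6: at [3, 53, 71, 78, 116, 176, 218] ⇒ [0, 9, 59, 77, 84, 122, 182]
  WciIX CTGCACG/2: at [21, 60, 102, 139] ⇒ [23, 62, 104, 141]
  BxoX ATGCC/0: at [13, 32, 41, 94, 132, 153, 190, 199, 213] ⇒ [13, 32, 41, 94, 132, 153, 190, 199, 213]

All cut coordinates (distinct, sorted): [0, 9, 13, 23, 32, 41, 59, 62, 77, 84, 94, 104, 122, 132, 141, 153, 182, 190, 199, 213]

Fragment lengths:
  0→9: 9 bp
  9→13: 4 bp
  13→23: 10 bp
  23→32: 9 bp
  32→41: 9 bp
  41→59: 18 bp
  59→62: 3 bp
  62→77: 15 bp
  77→84: 7 bp
  84→94: 10 bp
  94→104: 10 bp
  104→122: 18 bp
  122→132: 10 bp
  132→141: 9 bp
  141→153: 12 bp
  153→182: 29 bp
  182→190: 8 bp
  190→199: 9 bp
  199→213: 14 bp
  213→0 (wrap): 224-213+0 = 11 bp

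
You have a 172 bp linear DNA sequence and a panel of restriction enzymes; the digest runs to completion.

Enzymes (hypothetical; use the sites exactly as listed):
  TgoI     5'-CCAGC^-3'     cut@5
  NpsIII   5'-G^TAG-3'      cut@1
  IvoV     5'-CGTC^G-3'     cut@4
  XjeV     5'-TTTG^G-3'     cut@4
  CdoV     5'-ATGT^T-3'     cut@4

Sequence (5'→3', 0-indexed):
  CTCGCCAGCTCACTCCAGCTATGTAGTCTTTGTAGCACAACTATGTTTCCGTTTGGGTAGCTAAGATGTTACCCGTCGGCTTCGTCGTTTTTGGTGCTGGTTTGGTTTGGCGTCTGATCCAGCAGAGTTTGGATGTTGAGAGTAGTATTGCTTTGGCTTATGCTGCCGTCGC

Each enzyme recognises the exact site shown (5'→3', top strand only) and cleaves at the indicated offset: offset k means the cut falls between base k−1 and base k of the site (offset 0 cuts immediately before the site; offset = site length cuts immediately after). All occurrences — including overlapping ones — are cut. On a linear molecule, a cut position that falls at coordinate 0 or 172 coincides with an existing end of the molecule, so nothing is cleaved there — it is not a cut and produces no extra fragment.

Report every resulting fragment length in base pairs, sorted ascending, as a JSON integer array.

Scan for sites:
  TgoI (CCAGC, off=5): starts [4, 14, 118] → cuts [9, 19, 123]
  NpsIII (GTAG, off=1): starts [22, 31, 56, 141] → cuts [23, 32, 57, 142]
  IvoV (CGTCG, off=4): starts [73, 82, 166] → cuts [77, 86, 170]
  XjeV (TTTGG, off=4): starts [51, 89, 100, 105, 127, 151] → cuts [55, 93, 104, 109, 131, 155]
  CdoV (ATGTT, off=4): starts [42, 65, 132] → cuts [46, 69, 136]

All cut coordinates (distinct, sorted): [9, 19, 23, 32, 46, 55, 57, 69, 77, 86, 93, 104, 109, 123, 131, 136, 142, 155, 170]

Fragment lengths:
  [0,9): 9 bp
  [9,19): 10 bp
  [19,23): 4 bp
  [23,32): 9 bp
  [32,46): 14 bp
  [46,55): 9 bp
  [55,57): 2 bp
  [57,69): 12 bp
  [69,77): 8 bp
  [77,86): 9 bp
  [86,93): 7 bp
  [93,104): 11 bp
  [104,109): 5 bp
  [109,123): 14 bp
  [123,131): 8 bp
  [131,136): 5 bp
  [136,142): 6 bp
  [142,155): 13 bp
  [155,170): 15 bp
  [170,172): 2 bp

[2,2,4,5,5,6,7,8,8,9,9,9,9,10,11,12,13,14,14,15]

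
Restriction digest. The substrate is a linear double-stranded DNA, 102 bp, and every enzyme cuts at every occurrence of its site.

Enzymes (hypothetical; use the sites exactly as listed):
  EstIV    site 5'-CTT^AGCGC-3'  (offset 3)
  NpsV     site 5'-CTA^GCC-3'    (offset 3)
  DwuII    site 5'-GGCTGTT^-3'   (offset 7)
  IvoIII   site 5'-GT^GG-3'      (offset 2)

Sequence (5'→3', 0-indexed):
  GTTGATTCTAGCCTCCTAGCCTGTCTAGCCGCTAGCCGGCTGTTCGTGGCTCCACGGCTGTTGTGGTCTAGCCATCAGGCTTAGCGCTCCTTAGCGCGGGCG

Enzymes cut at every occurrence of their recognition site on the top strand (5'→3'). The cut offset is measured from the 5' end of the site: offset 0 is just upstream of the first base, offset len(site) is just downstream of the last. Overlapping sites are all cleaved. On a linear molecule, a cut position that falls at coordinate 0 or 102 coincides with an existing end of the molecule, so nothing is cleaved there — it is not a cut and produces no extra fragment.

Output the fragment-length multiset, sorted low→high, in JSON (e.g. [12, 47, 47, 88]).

[2,3,6,7,8,9,10,10,10,10,12,15]

Per-enzyme occurrences:
  EstIV (CTTAGCGC, off=3): starts [79, 89] → cuts [82, 92]
  NpsV (CTAGCC, off=3): starts [7, 15, 24, 31, 67] → cuts [10, 18, 27, 34, 70]
  DwuII (GGCTGTT, off=7): starts [37, 55] → cuts [44, 62]
  IvoIII (GTGG, off=2): starts [45, 62] → cuts [47, 64]

All cut coordinates (distinct, sorted): [10, 18, 27, 34, 44, 47, 62, 64, 70, 82, 92]

Fragment lengths:
  [0,10): 10 bp
  [10,18): 8 bp
  [18,27): 9 bp
  [27,34): 7 bp
  [34,44): 10 bp
  [44,47): 3 bp
  [47,62): 15 bp
  [62,64): 2 bp
  [64,70): 6 bp
  [70,82): 12 bp
  [82,92): 10 bp
  [92,102): 10 bp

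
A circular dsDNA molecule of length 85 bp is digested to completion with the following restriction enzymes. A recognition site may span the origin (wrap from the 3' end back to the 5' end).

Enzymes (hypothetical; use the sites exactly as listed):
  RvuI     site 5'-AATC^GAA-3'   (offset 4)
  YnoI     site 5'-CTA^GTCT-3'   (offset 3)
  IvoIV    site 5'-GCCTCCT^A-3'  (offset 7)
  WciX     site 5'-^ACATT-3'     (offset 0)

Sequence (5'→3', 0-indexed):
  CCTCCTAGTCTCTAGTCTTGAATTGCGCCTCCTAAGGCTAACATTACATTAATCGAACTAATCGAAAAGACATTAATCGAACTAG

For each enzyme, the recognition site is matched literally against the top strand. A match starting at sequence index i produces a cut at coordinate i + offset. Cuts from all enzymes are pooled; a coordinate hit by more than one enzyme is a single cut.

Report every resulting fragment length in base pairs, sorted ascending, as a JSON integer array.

Site scan:
  RvuI AATCGAA/4: at [50, 59, 74] ⇒ [54, 63, 78]
  YnoI CTAGTCT/3: at [4, 11] ⇒ [7, 14]
  IvoIV GCCTCCTA/7: at [26, 84] ⇒ [6, 33]
  WciX ACATT/0: at [40, 45, 69] ⇒ [40, 45, 69]

Pooled cuts: [6, 7, 14, 33, 40, 45, 54, 63, 69, 78]

Fragment lengths:
  6→7: 1 bp
  7→14: 7 bp
  14→33: 19 bp
  33→40: 7 bp
  40→45: 5 bp
  45→54: 9 bp
  54→63: 9 bp
  63→69: 6 bp
  69→78: 9 bp
  78→6 (wrap): 85-78+6 = 13 bp

[1,5,6,7,7,9,9,9,13,19]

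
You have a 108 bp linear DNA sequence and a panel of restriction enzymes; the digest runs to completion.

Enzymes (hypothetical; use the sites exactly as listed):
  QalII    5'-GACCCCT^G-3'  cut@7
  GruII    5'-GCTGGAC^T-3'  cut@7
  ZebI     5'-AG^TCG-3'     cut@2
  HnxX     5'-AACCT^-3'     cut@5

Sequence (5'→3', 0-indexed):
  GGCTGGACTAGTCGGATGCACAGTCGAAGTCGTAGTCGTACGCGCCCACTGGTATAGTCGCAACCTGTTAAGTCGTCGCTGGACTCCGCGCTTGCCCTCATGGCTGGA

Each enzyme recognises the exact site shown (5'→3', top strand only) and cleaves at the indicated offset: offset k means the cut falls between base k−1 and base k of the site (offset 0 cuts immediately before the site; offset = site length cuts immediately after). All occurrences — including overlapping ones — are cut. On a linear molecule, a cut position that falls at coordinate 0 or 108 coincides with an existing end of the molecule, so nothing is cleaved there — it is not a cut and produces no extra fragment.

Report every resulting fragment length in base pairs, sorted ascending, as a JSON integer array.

Scan for sites:
  QalII (GACCCCTG, off=7): no sites
  GruII (GCTGGACT, off=7): starts [1, 77] → cuts [8, 84]
  ZebI (AGTCG, off=2): starts [9, 21, 27, 33, 55, 70] → cuts [11, 23, 29, 35, 57, 72]
  HnxX (AACCT, off=5): starts [61] → cuts [66]

All cut coordinates (distinct, sorted): [8, 11, 23, 29, 35, 57, 66, 72, 84]

Fragments:
  [0,8): 8 bp
  [8,11): 3 bp
  [11,23): 12 bp
  [23,29): 6 bp
  [29,35): 6 bp
  [35,57): 22 bp
  [57,66): 9 bp
  [66,72): 6 bp
  [72,84): 12 bp
  [84,108): 24 bp

[3,6,6,6,8,9,12,12,22,24]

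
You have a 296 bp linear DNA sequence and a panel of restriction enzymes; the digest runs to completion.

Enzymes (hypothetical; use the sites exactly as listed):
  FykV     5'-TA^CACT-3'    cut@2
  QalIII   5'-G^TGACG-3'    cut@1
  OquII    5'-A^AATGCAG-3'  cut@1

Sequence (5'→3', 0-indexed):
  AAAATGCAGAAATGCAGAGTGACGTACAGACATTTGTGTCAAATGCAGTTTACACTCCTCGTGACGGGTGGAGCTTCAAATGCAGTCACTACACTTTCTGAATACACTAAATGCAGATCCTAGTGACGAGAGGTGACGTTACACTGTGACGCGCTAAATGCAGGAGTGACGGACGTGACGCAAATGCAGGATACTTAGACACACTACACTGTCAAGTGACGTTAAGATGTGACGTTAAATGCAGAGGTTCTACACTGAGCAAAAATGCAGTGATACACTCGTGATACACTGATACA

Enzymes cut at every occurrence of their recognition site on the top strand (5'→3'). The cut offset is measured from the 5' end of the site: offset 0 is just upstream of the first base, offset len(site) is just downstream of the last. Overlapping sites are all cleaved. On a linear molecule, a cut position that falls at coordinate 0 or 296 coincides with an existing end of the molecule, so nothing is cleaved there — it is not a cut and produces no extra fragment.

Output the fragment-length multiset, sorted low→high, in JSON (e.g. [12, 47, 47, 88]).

[2,5,5,7,8,8,8,9,9,9,10,10,10,10,10,11,11,11,12,13,13,13,14,15,17,22,24]

Site scan:
  FykV TACACT/2: at [50, 89, 102, 139, 204, 250, 273, 284] ⇒ [52, 91, 104, 141, 206, 252, 275, 286]
  QalIII GTGACG/1: at [18, 60, 122, 132, 145, 165, 174, 215, 228] ⇒ [19, 61, 123, 133, 146, 166, 175, 216, 229]
  OquII AAATGCAG/1: at [1, 9, 40, 77, 108, 155, 181, 236, 262] ⇒ [2, 10, 41, 78, 109, 156, 182, 237, 263]

All cut coordinates (distinct, sorted): [2, 10, 19, 41, 52, 61, 78, 91, 104, 109, 123, 133, 141, 146, 156, 166, 175, 182, 206, 216, 229, 237, 252, 263, 275, 286]

Fragment lengths:
  [0,2): 2 bp
  [2,10): 8 bp
  [10,19): 9 bp
  [19,41): 22 bp
  [41,52): 11 bp
  [52,61): 9 bp
  [61,78): 17 bp
  [78,91): 13 bp
  [91,104): 13 bp
  [104,109): 5 bp
  [109,123): 14 bp
  [123,133): 10 bp
  [133,141): 8 bp
  [141,146): 5 bp
  [146,156): 10 bp
  [156,166): 10 bp
  [166,175): 9 bp
  [175,182): 7 bp
  [182,206): 24 bp
  [206,216): 10 bp
  [216,229): 13 bp
  [229,237): 8 bp
  [237,252): 15 bp
  [252,263): 11 bp
  [263,275): 12 bp
  [275,286): 11 bp
  [286,296): 10 bp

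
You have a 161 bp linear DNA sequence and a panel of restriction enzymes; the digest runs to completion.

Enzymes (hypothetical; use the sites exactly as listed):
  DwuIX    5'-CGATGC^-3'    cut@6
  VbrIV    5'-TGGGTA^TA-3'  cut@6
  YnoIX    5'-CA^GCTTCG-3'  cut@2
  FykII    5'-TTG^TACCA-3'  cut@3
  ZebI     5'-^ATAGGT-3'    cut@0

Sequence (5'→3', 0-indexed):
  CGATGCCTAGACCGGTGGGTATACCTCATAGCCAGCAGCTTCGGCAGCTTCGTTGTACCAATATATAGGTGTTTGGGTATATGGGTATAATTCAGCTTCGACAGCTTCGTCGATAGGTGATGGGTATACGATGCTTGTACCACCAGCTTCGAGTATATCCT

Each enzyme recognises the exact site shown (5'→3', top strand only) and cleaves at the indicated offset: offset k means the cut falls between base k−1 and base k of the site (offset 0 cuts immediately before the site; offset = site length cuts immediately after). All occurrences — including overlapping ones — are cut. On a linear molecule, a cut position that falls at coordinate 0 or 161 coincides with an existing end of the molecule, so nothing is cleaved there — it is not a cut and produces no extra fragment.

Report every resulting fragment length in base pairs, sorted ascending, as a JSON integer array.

Site scan:
  DwuIX (CGATGC, off=6): starts [0, 128] → cuts [6, 134]
  VbrIV (TGGGTATA, off=6): starts [15, 73, 81, 120] → cuts [21, 79, 87, 126]
  YnoIX (CAGCTTCG, off=2): starts [35, 44, 92, 101, 143] → cuts [37, 46, 94, 103, 145]
  FykII (TTGTACCA, off=3): starts [52, 134] → cuts [55, 137]
  ZebI (ATAGGT, off=0): starts [64, 112] → cuts [64, 112]

Pooled cuts: [6, 21, 37, 46, 55, 64, 79, 87, 94, 103, 112, 126, 134, 137, 145]

Fragment lengths:
  [0,6): 6 bp
  [6,21): 15 bp
  [21,37): 16 bp
  [37,46): 9 bp
  [46,55): 9 bp
  [55,64): 9 bp
  [64,79): 15 bp
  [79,87): 8 bp
  [87,94): 7 bp
  [94,103): 9 bp
  [103,112): 9 bp
  [112,126): 14 bp
  [126,134): 8 bp
  [134,137): 3 bp
  [137,145): 8 bp
  [145,161): 16 bp

[3,6,7,8,8,8,9,9,9,9,9,14,15,15,16,16]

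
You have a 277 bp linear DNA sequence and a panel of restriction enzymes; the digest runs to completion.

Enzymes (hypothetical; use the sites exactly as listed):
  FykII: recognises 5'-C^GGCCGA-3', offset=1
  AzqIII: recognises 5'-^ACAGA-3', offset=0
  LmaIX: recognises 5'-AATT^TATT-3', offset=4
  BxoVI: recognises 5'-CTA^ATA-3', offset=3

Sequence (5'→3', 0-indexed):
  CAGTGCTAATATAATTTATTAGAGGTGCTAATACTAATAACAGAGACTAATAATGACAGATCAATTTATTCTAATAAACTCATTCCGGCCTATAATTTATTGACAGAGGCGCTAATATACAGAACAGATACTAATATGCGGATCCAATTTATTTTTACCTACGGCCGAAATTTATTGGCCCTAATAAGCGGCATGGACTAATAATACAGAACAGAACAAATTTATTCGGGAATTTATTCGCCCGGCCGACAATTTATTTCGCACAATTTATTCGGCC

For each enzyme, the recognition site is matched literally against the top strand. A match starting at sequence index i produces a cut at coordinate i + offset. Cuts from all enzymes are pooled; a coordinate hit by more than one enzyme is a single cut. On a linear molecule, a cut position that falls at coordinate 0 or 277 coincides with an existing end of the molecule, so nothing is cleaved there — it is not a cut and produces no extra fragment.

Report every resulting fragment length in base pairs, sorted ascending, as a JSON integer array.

[3,4,5,5,5,5,6,6,7,8,8,9,9,10,10,10,11,11,11,12,12,12,13,14,14,16,17,24]

Scan for sites:
  FykII CGGCCGA/1: at [161, 242] ⇒ [162, 243]
  AzqIII ACAGA/0: at [39, 55, 102, 118, 123, 205, 210] ⇒ [39, 55, 102, 118, 123, 205, 210]
  LmaIX AATTTATT/4: at [12, 62, 93, 145, 168, 218, 230, 250, 264] ⇒ [16, 66, 97, 149, 172, 222, 234, 254, 268]
  BxoVI CTAATA/3: at [5, 27, 33, 46, 70, 111, 130, 180, 197] ⇒ [8, 30, 36, 49, 73, 114, 133, 183, 200]

All cut coordinates (distinct, sorted): [8, 16, 30, 36, 39, 49, 55, 66, 73, 97, 102, 114, 118, 123, 133, 149, 162, 172, 183, 200, 205, 210, 222, 234, 243, 254, 268]

Fragments:
  [0,8): 8 bp
  [8,16): 8 bp
  [16,30): 14 bp
  [30,36): 6 bp
  [36,39): 3 bp
  [39,49): 10 bp
  [49,55): 6 bp
  [55,66): 11 bp
  [66,73): 7 bp
  [73,97): 24 bp
  [97,102): 5 bp
  [102,114): 12 bp
  [114,118): 4 bp
  [118,123): 5 bp
  [123,133): 10 bp
  [133,149): 16 bp
  [149,162): 13 bp
  [162,172): 10 bp
  [172,183): 11 bp
  [183,200): 17 bp
  [200,205): 5 bp
  [205,210): 5 bp
  [210,222): 12 bp
  [222,234): 12 bp
  [234,243): 9 bp
  [243,254): 11 bp
  [254,268): 14 bp
  [268,277): 9 bp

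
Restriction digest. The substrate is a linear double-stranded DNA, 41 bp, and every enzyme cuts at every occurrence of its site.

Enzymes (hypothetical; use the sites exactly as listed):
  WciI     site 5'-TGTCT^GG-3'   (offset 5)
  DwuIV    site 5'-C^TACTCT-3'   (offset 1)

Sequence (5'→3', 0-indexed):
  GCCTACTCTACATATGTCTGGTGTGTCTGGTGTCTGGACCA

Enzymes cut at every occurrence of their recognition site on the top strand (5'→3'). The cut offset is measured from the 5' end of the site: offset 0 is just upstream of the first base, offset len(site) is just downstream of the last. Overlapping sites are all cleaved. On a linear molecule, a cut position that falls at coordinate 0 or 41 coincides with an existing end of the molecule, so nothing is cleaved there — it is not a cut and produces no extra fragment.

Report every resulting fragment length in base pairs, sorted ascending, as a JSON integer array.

[3,6,7,9,16]

Site scan:
  WciI (TGTCTGG, off=5): starts [14, 23, 30] → cuts [19, 28, 35]
  DwuIV (CTACTCT, off=1): starts [2] → cuts [3]

Pooled cuts: [3, 19, 28, 35]

Fragment lengths:
  [0,3): 3 bp
  [3,19): 16 bp
  [19,28): 9 bp
  [28,35): 7 bp
  [35,41): 6 bp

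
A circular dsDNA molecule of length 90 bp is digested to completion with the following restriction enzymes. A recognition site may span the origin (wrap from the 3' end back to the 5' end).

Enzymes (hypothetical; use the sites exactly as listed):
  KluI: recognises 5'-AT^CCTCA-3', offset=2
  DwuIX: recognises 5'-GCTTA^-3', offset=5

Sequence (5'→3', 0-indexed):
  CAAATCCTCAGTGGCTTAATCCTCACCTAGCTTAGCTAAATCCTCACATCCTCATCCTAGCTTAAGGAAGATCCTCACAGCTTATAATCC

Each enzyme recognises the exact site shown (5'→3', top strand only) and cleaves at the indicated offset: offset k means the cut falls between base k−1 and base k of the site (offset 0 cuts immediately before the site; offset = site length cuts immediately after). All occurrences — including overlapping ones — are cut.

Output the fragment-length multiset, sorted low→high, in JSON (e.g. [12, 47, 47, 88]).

[2,7,8,8,11,12,13,14,15]

Site scan:
  KluI ATCCTCA/2: at [3, 18, 39, 47, 70] ⇒ [5, 20, 41, 49, 72]
  DwuIX GCTTA/5: at [13, 29, 59, 79] ⇒ [18, 34, 64, 84]

Pooled cuts: [5, 18, 20, 34, 41, 49, 64, 72, 84]

Fragment lengths:
  5→18: 13 bp
  18→20: 2 bp
  20→34: 14 bp
  34→41: 7 bp
  41→49: 8 bp
  49→64: 15 bp
  64→72: 8 bp
  72→84: 12 bp
  84→5 (wrap): 90-84+5 = 11 bp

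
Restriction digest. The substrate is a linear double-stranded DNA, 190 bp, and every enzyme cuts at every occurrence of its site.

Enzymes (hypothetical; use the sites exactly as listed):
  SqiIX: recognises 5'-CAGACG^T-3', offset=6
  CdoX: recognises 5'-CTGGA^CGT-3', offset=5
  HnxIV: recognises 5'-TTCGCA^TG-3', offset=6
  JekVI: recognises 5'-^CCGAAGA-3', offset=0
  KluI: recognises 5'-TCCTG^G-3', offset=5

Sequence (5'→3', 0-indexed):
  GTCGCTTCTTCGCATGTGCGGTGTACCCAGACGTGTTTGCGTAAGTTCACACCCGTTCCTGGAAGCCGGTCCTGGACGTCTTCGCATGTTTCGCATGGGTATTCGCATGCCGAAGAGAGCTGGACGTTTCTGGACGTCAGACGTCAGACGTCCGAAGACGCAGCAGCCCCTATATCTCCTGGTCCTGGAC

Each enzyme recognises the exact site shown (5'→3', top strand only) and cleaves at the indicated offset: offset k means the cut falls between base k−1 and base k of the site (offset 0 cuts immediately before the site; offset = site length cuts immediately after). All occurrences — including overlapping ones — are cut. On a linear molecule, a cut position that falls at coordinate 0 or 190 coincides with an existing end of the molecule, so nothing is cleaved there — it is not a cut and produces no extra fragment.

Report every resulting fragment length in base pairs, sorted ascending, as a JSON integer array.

[1,2,2,3,6,7,9,9,10,10,12,13,14,15,19,28,30]

Per-enzyme occurrences:
  SqiIX CAGACGT/6: at [27, 137, 144] ⇒ [33, 143, 150]
  CdoX CTGGACGT/5: at [71, 119, 129] ⇒ [76, 124, 134]
  HnxIV TTCGCATG/6: at [8, 80, 89, 101] ⇒ [14, 86, 95, 107]
  JekVI CCGAAGA/0: at [109, 151] ⇒ [109, 151]
  KluI TCCTGG/5: at [56, 69, 176, 182] ⇒ [61, 74, 181, 187]

All cut coordinates (distinct, sorted): [14, 33, 61, 74, 76, 86, 95, 107, 109, 124, 134, 143, 150, 151, 181, 187]

Fragments:
  [0,14): 14 bp
  [14,33): 19 bp
  [33,61): 28 bp
  [61,74): 13 bp
  [74,76): 2 bp
  [76,86): 10 bp
  [86,95): 9 bp
  [95,107): 12 bp
  [107,109): 2 bp
  [109,124): 15 bp
  [124,134): 10 bp
  [134,143): 9 bp
  [143,150): 7 bp
  [150,151): 1 bp
  [151,181): 30 bp
  [181,187): 6 bp
  [187,190): 3 bp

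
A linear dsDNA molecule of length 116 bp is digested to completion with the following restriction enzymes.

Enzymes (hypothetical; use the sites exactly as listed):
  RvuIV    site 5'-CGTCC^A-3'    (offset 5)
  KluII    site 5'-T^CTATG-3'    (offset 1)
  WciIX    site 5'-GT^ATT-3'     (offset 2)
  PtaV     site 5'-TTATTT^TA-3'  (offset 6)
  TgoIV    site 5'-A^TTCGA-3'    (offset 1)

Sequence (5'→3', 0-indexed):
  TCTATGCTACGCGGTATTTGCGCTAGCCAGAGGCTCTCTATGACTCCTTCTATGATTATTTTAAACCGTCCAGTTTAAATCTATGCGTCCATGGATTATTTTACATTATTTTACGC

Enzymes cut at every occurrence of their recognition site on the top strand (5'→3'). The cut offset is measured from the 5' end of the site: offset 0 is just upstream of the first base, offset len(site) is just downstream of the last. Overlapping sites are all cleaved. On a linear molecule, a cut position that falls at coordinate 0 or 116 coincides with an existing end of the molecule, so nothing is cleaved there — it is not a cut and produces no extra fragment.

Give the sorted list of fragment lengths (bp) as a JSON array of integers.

Per-enzyme occurrences:
  RvuIV CGTCCA/5: at [66, 85] ⇒ [71, 90]
  KluII TCTATG/1: at [0, 36, 48, 79] ⇒ [1, 37, 49, 80]
  WciIX GTATT/2: at [13] ⇒ [15]
  PtaV TTATTTTA/6: at [55, 95, 105] ⇒ [61, 101, 111]
  TgoIV (ATTCGA, off=1): no sites

All cut coordinates (distinct, sorted): [1, 15, 37, 49, 61, 71, 80, 90, 101, 111]

Fragments:
  [0,1): 1 bp
  [1,15): 14 bp
  [15,37): 22 bp
  [37,49): 12 bp
  [49,61): 12 bp
  [61,71): 10 bp
  [71,80): 9 bp
  [80,90): 10 bp
  [90,101): 11 bp
  [101,111): 10 bp
  [111,116): 5 bp

[1,5,9,10,10,10,11,12,12,14,22]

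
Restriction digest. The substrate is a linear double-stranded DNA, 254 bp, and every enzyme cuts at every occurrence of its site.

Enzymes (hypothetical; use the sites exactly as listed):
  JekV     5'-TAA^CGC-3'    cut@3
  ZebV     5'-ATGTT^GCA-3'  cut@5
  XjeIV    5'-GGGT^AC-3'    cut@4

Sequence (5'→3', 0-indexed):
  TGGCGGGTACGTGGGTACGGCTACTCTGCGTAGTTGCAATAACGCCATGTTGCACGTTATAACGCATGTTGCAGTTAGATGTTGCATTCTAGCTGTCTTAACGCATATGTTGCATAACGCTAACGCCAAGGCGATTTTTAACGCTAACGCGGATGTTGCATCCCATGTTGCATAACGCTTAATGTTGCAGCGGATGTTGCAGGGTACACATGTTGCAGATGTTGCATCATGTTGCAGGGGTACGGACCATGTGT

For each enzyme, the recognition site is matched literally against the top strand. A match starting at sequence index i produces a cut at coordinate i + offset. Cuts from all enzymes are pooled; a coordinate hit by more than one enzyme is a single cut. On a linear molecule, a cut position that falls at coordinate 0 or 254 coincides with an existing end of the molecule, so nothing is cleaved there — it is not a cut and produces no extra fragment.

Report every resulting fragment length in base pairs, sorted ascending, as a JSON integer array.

[6,6,6,6,7,8,8,8,8,9,9,9,10,10,10,11,11,12,12,13,13,18,18,26]

Site scan:
  JekV TAACGC/3: at [39, 59, 98, 114, 120, 138, 144, 172] ⇒ [42, 62, 101, 117, 123, 141, 147, 175]
  ZebV ATGTTGCA/5: at [46, 65, 78, 106, 152, 164, 181, 193, 209, 218, 228] ⇒ [51, 70, 83, 111, 157, 169, 186, 198, 214, 223, 233]
  XjeIV GGGTAC/4: at [4, 12, 201, 237] ⇒ [8, 16, 205, 241]

Pooled cuts: [8, 16, 42, 51, 62, 70, 83, 101, 111, 117, 123, 141, 147, 157, 169, 175, 186, 198, 205, 214, 223, 233, 241]

Fragments:
  [0,8): 8 bp
  [8,16): 8 bp
  [16,42): 26 bp
  [42,51): 9 bp
  [51,62): 11 bp
  [62,70): 8 bp
  [70,83): 13 bp
  [83,101): 18 bp
  [101,111): 10 bp
  [111,117): 6 bp
  [117,123): 6 bp
  [123,141): 18 bp
  [141,147): 6 bp
  [147,157): 10 bp
  [157,169): 12 bp
  [169,175): 6 bp
  [175,186): 11 bp
  [186,198): 12 bp
  [198,205): 7 bp
  [205,214): 9 bp
  [214,223): 9 bp
  [223,233): 10 bp
  [233,241): 8 bp
  [241,254): 13 bp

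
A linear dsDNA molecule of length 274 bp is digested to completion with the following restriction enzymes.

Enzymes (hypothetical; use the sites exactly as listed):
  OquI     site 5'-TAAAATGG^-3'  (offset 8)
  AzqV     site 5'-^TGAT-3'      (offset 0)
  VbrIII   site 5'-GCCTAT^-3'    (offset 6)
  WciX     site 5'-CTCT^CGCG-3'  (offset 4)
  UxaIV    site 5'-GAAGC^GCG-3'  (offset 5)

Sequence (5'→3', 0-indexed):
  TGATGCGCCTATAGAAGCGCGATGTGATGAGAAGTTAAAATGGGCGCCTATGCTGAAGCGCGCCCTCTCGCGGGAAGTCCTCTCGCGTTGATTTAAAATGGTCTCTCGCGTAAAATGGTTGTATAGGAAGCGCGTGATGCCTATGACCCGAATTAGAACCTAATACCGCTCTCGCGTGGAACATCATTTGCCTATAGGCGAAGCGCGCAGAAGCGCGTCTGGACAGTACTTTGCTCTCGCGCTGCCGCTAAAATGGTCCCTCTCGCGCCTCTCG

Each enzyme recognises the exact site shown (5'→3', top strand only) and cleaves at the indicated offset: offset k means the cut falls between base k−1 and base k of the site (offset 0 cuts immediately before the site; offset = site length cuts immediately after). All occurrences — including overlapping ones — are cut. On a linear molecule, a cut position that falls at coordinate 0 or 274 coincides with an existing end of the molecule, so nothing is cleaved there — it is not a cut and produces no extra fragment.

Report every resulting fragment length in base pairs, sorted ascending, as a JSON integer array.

Scan for sites:
  OquI (TAAAATGG, off=8): starts [35, 93, 110, 248] → cuts [43, 101, 118, 256]
  AzqV (TGAT, off=0): starts [0, 24, 88, 134] → cuts [24, 88, 134] (position 0 is a terminus of the linear molecule — no cut)
  VbrIII (GCCTAT, off=6): starts [6, 45, 138, 189] → cuts [12, 51, 144, 195]
  WciX (CTCTCGCG, off=4): starts [64, 79, 102, 168, 233, 259] → cuts [68, 83, 106, 172, 237, 263]
  UxaIV (GAAGCGCG, off=5): starts [13, 54, 126, 199, 209] → cuts [18, 59, 131, 204, 214]

Pooled cuts: [12, 18, 24, 43, 51, 59, 68, 83, 88, 101, 106, 118, 131, 134, 144, 172, 195, 204, 214, 237, 256, 263]

Fragments:
  [0,12): 12 bp
  [12,18): 6 bp
  [18,24): 6 bp
  [24,43): 19 bp
  [43,51): 8 bp
  [51,59): 8 bp
  [59,68): 9 bp
  [68,83): 15 bp
  [83,88): 5 bp
  [88,101): 13 bp
  [101,106): 5 bp
  [106,118): 12 bp
  [118,131): 13 bp
  [131,134): 3 bp
  [134,144): 10 bp
  [144,172): 28 bp
  [172,195): 23 bp
  [195,204): 9 bp
  [204,214): 10 bp
  [214,237): 23 bp
  [237,256): 19 bp
  [256,263): 7 bp
  [263,274): 11 bp

[3,5,5,6,6,7,8,8,9,9,10,10,11,12,12,13,13,15,19,19,23,23,28]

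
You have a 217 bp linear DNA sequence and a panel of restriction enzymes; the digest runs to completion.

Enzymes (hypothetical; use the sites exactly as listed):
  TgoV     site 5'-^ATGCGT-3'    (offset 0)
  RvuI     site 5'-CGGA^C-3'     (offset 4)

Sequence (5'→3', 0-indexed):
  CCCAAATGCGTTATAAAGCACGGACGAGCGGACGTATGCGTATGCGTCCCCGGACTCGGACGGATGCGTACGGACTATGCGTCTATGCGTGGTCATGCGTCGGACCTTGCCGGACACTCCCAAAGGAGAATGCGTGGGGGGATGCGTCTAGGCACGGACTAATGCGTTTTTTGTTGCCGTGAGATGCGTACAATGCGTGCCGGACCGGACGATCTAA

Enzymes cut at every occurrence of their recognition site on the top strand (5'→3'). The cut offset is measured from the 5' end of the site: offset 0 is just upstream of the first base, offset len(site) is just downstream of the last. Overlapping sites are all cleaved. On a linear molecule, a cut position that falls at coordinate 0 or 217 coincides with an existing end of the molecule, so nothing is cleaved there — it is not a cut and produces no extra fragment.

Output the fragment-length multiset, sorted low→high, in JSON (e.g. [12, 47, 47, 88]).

Scan for sites:
  TgoV ATGCGT/0: at [5, 35, 41, 63, 76, 84, 94, 129, 141, 161, 183, 192] ⇒ [5, 35, 41, 63, 76, 84, 94, 129, 141, 161, 183, 192]
  RvuI CGGAC/4: at [20, 28, 50, 56, 70, 100, 110, 154, 200, 205] ⇒ [24, 32, 54, 60, 74, 104, 114, 158, 204, 209]

All cut coordinates (distinct, sorted): [5, 24, 32, 35, 41, 54, 60, 63, 74, 76, 84, 94, 104, 114, 129, 141, 158, 161, 183, 192, 204, 209]

Fragment lengths:
  [0,5): 5 bp
  [5,24): 19 bp
  [24,32): 8 bp
  [32,35): 3 bp
  [35,41): 6 bp
  [41,54): 13 bp
  [54,60): 6 bp
  [60,63): 3 bp
  [63,74): 11 bp
  [74,76): 2 bp
  [76,84): 8 bp
  [84,94): 10 bp
  [94,104): 10 bp
  [104,114): 10 bp
  [114,129): 15 bp
  [129,141): 12 bp
  [141,158): 17 bp
  [158,161): 3 bp
  [161,183): 22 bp
  [183,192): 9 bp
  [192,204): 12 bp
  [204,209): 5 bp
  [209,217): 8 bp

[2,3,3,3,5,5,6,6,8,8,8,9,10,10,10,11,12,12,13,15,17,19,22]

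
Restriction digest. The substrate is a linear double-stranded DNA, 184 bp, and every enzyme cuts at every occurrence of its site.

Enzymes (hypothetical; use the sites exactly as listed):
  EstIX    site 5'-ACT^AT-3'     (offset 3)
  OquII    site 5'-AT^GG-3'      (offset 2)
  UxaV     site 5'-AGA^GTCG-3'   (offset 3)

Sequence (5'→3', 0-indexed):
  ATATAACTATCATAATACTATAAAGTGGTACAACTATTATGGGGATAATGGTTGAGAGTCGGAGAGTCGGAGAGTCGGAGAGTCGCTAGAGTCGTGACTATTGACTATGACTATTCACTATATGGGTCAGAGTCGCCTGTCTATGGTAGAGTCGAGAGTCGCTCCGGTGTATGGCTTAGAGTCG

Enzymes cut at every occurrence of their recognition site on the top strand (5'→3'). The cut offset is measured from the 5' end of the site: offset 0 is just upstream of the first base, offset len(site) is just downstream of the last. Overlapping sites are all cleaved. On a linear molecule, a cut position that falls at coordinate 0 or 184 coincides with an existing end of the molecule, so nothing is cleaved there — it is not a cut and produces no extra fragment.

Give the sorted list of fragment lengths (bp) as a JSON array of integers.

Per-enzyme occurrences:
  EstIX ACTAT/3: at [5, 16, 32, 96, 103, 109, 116] ⇒ [8, 19, 35, 99, 106, 112, 119]
  OquII ATGG/2: at [38, 47, 121, 142, 170] ⇒ [40, 49, 123, 144, 172]
  UxaV AGAGTCG/3: at [54, 62, 70, 78, 87, 128, 147, 154, 177] ⇒ [57, 65, 73, 81, 90, 131, 150, 157, 180]

All cut coordinates (distinct, sorted): [8, 19, 35, 40, 49, 57, 65, 73, 81, 90, 99, 106, 112, 119, 123, 131, 144, 150, 157, 172, 180]

Fragment lengths:
  [0,8): 8 bp
  [8,19): 11 bp
  [19,35): 16 bp
  [35,40): 5 bp
  [40,49): 9 bp
  [49,57): 8 bp
  [57,65): 8 bp
  [65,73): 8 bp
  [73,81): 8 bp
  [81,90): 9 bp
  [90,99): 9 bp
  [99,106): 7 bp
  [106,112): 6 bp
  [112,119): 7 bp
  [119,123): 4 bp
  [123,131): 8 bp
  [131,144): 13 bp
  [144,150): 6 bp
  [150,157): 7 bp
  [157,172): 15 bp
  [172,180): 8 bp
  [180,184): 4 bp

[4,4,5,6,6,7,7,7,8,8,8,8,8,8,8,9,9,9,11,13,15,16]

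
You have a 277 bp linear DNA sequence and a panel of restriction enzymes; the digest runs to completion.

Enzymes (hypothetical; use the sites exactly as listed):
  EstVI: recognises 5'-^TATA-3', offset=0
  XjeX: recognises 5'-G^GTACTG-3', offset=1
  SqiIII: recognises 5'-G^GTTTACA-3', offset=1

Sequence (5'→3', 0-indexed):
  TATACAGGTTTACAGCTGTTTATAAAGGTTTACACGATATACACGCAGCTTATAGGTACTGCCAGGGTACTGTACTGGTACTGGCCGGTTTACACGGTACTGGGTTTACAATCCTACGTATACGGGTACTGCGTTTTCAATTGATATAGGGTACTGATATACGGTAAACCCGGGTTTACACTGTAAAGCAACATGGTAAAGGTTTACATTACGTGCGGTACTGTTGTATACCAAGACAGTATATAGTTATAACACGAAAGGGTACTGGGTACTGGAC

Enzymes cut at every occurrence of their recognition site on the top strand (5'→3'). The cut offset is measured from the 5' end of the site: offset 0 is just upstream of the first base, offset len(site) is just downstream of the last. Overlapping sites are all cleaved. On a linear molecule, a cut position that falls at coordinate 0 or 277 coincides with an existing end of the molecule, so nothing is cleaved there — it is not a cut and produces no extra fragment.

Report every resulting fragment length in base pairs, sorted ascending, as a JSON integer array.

[2,5,6,6,7,7,7,7,7,7,9,9,9,10,10,11,11,13,13,13,14,15,16,16,19,28]

Scan for sites:
  EstVI (TATA, off=0): starts [0, 20, 37, 50, 118, 144, 157, 226, 239, 241, 247] → cuts [20, 37, 50, 118, 144, 157, 226, 239, 241, 247] (position 0 is a terminus of the linear molecule — no cut)
  XjeX (GGTACTG, off=1): starts [54, 65, 76, 95, 124, 149, 216, 260, 267] → cuts [55, 66, 77, 96, 125, 150, 217, 261, 268]
  SqiIII (GGTTTACA, off=1): starts [6, 26, 86, 102, 172, 200] → cuts [7, 27, 87, 103, 173, 201]

All cut coordinates (distinct, sorted): [7, 20, 27, 37, 50, 55, 66, 77, 87, 96, 103, 118, 125, 144, 150, 157, 173, 201, 217, 226, 239, 241, 247, 261, 268]

Fragment lengths:
  [0,7): 7 bp
  [7,20): 13 bp
  [20,27): 7 bp
  [27,37): 10 bp
  [37,50): 13 bp
  [50,55): 5 bp
  [55,66): 11 bp
  [66,77): 11 bp
  [77,87): 10 bp
  [87,96): 9 bp
  [96,103): 7 bp
  [103,118): 15 bp
  [118,125): 7 bp
  [125,144): 19 bp
  [144,150): 6 bp
  [150,157): 7 bp
  [157,173): 16 bp
  [173,201): 28 bp
  [201,217): 16 bp
  [217,226): 9 bp
  [226,239): 13 bp
  [239,241): 2 bp
  [241,247): 6 bp
  [247,261): 14 bp
  [261,268): 7 bp
  [268,277): 9 bp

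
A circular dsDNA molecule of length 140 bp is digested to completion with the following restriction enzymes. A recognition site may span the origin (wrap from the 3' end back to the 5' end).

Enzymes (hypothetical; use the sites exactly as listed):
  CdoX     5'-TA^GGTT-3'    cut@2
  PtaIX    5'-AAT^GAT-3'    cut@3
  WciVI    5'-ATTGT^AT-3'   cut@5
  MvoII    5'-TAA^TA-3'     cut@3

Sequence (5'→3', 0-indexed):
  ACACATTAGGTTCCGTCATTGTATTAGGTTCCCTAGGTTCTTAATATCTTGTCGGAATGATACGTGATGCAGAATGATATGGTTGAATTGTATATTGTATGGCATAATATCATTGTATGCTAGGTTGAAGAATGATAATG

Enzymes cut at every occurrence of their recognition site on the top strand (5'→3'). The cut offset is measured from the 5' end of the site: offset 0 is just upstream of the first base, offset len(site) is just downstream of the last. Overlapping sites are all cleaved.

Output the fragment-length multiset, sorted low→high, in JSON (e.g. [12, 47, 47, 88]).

Per-enzyme occurrences:
  CdoX (TAGGTT, off=2): starts [6, 24, 33, 120] → cuts [8, 26, 35, 122]
  PtaIX (AATGAT, off=3): starts [55, 72, 130] → cuts [58, 75, 133]
  WciVI (ATTGTAT, off=5): starts [17, 86, 93, 111] → cuts [22, 91, 98, 116]
  MvoII (TAATA, off=3): starts [41, 104] → cuts [44, 107]

Pooled cuts: [8, 22, 26, 35, 44, 58, 75, 91, 98, 107, 116, 122, 133]

Fragments:
  8→22: 14 bp
  22→26: 4 bp
  26→35: 9 bp
  35→44: 9 bp
  44→58: 14 bp
  58→75: 17 bp
  75→91: 16 bp
  91→98: 7 bp
  98→107: 9 bp
  107→116: 9 bp
  116→122: 6 bp
  122→133: 11 bp
  133→8 (wrap): 140-133+8 = 15 bp

[4,6,7,9,9,9,9,11,14,14,15,16,17]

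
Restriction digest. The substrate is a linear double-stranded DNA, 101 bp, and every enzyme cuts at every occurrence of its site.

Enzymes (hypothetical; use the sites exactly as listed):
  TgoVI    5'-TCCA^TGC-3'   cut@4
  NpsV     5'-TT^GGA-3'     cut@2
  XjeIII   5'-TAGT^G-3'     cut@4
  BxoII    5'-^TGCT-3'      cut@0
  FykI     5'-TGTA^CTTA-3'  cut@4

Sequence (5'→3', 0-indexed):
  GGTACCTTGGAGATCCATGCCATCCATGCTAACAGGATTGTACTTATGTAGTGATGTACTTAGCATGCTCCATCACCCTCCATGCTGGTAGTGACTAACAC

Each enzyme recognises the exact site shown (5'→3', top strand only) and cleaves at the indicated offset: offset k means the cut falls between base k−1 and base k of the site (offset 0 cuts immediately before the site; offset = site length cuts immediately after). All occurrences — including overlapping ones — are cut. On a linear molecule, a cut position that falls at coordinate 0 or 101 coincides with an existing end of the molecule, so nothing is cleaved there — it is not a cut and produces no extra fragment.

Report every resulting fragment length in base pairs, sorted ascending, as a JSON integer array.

Per-enzyme occurrences:
  TgoVI (TCCATGC, off=4): starts [13, 22, 78] → cuts [17, 26, 82]
  NpsV (TTGGA, off=2): starts [6] → cuts [8]
  XjeIII (TAGTG, off=4): starts [48, 88] → cuts [52, 92]
  BxoII (TGCT, off=0): starts [26, 65, 82] → cuts [26, 65, 82]
  FykI (TGTACTTA, off=4): starts [38, 54] → cuts [42, 58]

Pooled cuts: [8, 17, 26, 42, 52, 58, 65, 82, 92]

Fragment lengths:
  [0,8): 8 bp
  [8,17): 9 bp
  [17,26): 9 bp
  [26,42): 16 bp
  [42,52): 10 bp
  [52,58): 6 bp
  [58,65): 7 bp
  [65,82): 17 bp
  [82,92): 10 bp
  [92,101): 9 bp

[6,7,8,9,9,9,10,10,16,17]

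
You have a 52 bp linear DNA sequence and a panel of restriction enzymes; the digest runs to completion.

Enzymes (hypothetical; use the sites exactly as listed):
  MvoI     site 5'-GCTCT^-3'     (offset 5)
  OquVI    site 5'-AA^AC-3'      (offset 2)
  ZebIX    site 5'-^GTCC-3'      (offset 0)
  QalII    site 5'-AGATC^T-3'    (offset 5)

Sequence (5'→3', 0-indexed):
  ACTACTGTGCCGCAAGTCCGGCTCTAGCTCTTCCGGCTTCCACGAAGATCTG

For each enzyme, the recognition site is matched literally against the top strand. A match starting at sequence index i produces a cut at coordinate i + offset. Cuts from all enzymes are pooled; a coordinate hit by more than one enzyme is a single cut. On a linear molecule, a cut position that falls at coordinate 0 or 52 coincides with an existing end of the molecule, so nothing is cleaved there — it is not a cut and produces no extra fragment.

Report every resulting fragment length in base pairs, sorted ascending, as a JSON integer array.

Site scan:
  MvoI (GCTCT, off=5): starts [20, 26] → cuts [25, 31]
  OquVI (AAAC, off=2): no sites
  ZebIX (GTCC, off=0): starts [15] → cuts [15]
  QalII (AGATCT, off=5): starts [45] → cuts [50]

Pooled cuts: [15, 25, 31, 50]

Fragment lengths:
  [0,15): 15 bp
  [15,25): 10 bp
  [25,31): 6 bp
  [31,50): 19 bp
  [50,52): 2 bp

[2,6,10,15,19]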